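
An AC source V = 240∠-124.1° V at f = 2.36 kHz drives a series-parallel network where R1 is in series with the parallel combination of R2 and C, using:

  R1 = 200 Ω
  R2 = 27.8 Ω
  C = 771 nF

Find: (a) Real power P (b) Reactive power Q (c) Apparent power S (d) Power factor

Step 1 — Angular frequency: ω = 2π·f = 2π·2360 = 1.483e+04 rad/s.
Step 2 — Component impedances:
  R1: Z = R = 200 Ω
  R2: Z = R = 27.8 Ω
  C: Z = 1/(jωC) = -j/(ω·C) = 0 - j87.47 Ω
Step 3 — Parallel branch: R2 || C = 1/(1/R2 + 1/C) = 25.25 - j8.025 Ω.
Step 4 — Series with R1: Z_total = R1 + (R2 || C) = 225.2 - j8.025 Ω = 225.4∠-2.0° Ω.
Step 5 — Source phasor: V = 240∠-124.1° V = -134.6 - j198.7 V.
Step 6 — Current: I = V / Z = -0.5652 - j0.9024 A = 1.065∠-122.1° A.
Step 7 — Complex power: S = V·I* = 255.4 - j9.099 VA.
Step 8 — Real power: P = Re(S) = 255.4 W.
Step 9 — Reactive power: Q = Im(S) = -9.099 VAR.
Step 10 — Apparent power: |S| = 255.6 VA.
Step 11 — Power factor: PF = P/|S| = 0.9994 (leading).

(a) P = 255.4 W  (b) Q = -9.099 VAR  (c) S = 255.6 VA  (d) PF = 0.9994 (leading)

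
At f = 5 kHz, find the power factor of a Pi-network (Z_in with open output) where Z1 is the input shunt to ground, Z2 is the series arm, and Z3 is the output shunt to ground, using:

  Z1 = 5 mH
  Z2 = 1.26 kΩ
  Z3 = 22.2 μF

Step 1 — Angular frequency: ω = 2π·f = 2π·5000 = 3.142e+04 rad/s.
Step 2 — Component impedances:
  Z1: Z = jωL = j·3.142e+04·0.005 = 0 + j157.1 Ω
  Z2: Z = R = 1260 Ω
  Z3: Z = 1/(jωC) = -j/(ω·C) = 0 - j1.434 Ω
Step 3 — With open output, the series arm Z2 and the output shunt Z3 appear in series to ground: Z2 + Z3 = 1260 - j1.434 Ω.
Step 4 — Parallel with input shunt Z1: Z_in = Z1 || (Z2 + Z3) = 19.29 + j154.7 Ω = 155.9∠82.9° Ω.
Step 5 — Power factor: PF = cos(φ) = Re(Z)/|Z| = 19.29/155.9 = 0.1237.
Step 6 — Type: Im(Z) = 154.7 ⇒ lagging (phase φ = 82.9°).

PF = 0.1237 (lagging, φ = 82.9°)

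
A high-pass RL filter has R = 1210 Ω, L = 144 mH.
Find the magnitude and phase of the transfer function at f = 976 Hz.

Step 1 — Angular frequency: ω = 2π·976 = 6132 rad/s.
Step 2 — Transfer function: H(jω) = jωL/(R + jωL).
Step 3 — Numerator jωL = j·883.1; denominator R + jωL = 1210 + j883.1.
Step 4 — H = 0.3475 + j0.4762.
Step 5 — Magnitude: |H| = 0.5895 (-4.6 dB); phase: φ = 53.9°.

|H| = 0.5895 (-4.6 dB), φ = 53.9°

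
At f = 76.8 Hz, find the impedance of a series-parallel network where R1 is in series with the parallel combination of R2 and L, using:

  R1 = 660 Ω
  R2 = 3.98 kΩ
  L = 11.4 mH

Step 1 — Angular frequency: ω = 2π·f = 2π·76.8 = 482.5 rad/s.
Step 2 — Component impedances:
  R1: Z = R = 660 Ω
  R2: Z = R = 3980 Ω
  L: Z = jωL = j·482.5·0.0114 = 0 + j5.501 Ω
Step 3 — Parallel branch: R2 || L = 1/(1/R2 + 1/L) = 0.007603 + j5.501 Ω.
Step 4 — Series with R1: Z_total = R1 + (R2 || L) = 660 + j5.501 Ω = 660∠0.5° Ω.

Z = 660 + j5.501 Ω = 660∠0.5° Ω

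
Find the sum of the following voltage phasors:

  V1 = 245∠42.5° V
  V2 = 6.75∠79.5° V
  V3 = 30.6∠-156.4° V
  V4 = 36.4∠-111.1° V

Step 1 — Convert each phasor to rectangular form:
  V1 = 245·(cos(42.5°) + j·sin(42.5°)) = 180.6 + j165.5 V
  V2 = 6.75·(cos(79.5°) + j·sin(79.5°)) = 1.23 + j6.637 V
  V3 = 30.6·(cos(-156.4°) + j·sin(-156.4°)) = -28.04 - j12.25 V
  V4 = 36.4·(cos(-111.1°) + j·sin(-111.1°)) = -13.1 - j33.96 V
Step 2 — Sum components: V_total = 140.7 + j125.9 V.
Step 3 — Convert to polar: |V_total| = 188.8 V, ∠V_total = 41.8°.

V_total = 188.8∠41.8° V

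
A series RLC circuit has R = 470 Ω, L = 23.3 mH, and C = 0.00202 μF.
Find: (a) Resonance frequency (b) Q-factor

Step 1 — Resonance condition Im(Z)=0 gives ω₀ = 1/√(LC).
Step 2 — ω₀ = 1/√(0.0233·2.02e-09) = 1.458e+05 rad/s.
Step 3 — f₀ = ω₀/(2π) = 2.32e+04 Hz.
Step 4 — Series Q: Q = ω₀L/R = 1.458e+05·0.0233/470 = 7.226.

(a) f₀ = 2.32e+04 Hz  (b) Q = 7.226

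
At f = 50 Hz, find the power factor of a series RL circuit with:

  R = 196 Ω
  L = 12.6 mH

Step 1 — Angular frequency: ω = 2π·f = 2π·50 = 314.2 rad/s.
Step 2 — Component impedances:
  R: Z = R = 196 Ω
  L: Z = jωL = j·314.2·0.0126 = 0 + j3.958 Ω
Step 3 — Series combination: Z_total = R + L = 196 + j3.958 Ω = 196∠1.2° Ω.
Step 4 — Power factor: PF = cos(φ) = Re(Z)/|Z| = 196/196.04 = 0.9998.
Step 5 — Type: Im(Z) = 3.958 ⇒ lagging (phase φ = 1.2°).

PF = 0.9998 (lagging, φ = 1.2°)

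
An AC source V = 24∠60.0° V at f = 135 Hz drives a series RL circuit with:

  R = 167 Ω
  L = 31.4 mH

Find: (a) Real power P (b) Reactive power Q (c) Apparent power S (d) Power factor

Step 1 — Angular frequency: ω = 2π·f = 2π·135 = 848.2 rad/s.
Step 2 — Component impedances:
  R: Z = R = 167 Ω
  L: Z = jωL = j·848.2·0.0314 = 0 + j26.63 Ω
Step 3 — Series combination: Z_total = R + L = 167 + j26.63 Ω = 169.1∠9.1° Ω.
Step 4 — Source phasor: V = 24∠60.0° V = 12 + j20.78 V.
Step 5 — Current: I = V / Z = 0.08943 + j0.1102 A = 0.1419∠50.9° A.
Step 6 — Complex power: S = V·I* = 3.364 + j0.5364 VA.
Step 7 — Real power: P = Re(S) = 3.364 W.
Step 8 — Reactive power: Q = Im(S) = 0.5364 VAR.
Step 9 — Apparent power: |S| = 3.406 VA.
Step 10 — Power factor: PF = P/|S| = 0.9875 (lagging).

(a) P = 3.364 W  (b) Q = 0.5364 VAR  (c) S = 3.406 VA  (d) PF = 0.9875 (lagging)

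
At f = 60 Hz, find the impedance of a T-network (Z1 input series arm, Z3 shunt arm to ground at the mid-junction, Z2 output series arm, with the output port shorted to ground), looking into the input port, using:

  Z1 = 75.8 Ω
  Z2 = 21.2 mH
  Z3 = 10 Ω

Step 1 — Angular frequency: ω = 2π·f = 2π·60 = 377 rad/s.
Step 2 — Component impedances:
  Z1: Z = R = 75.8 Ω
  Z2: Z = jωL = j·377·0.0212 = 0 + j7.992 Ω
  Z3: Z = R = 10 Ω
Step 3 — With the output port shorted to ground, the output series arm Z2 runs from the junction to ground; the shunt arm Z3 also runs from the junction to ground. They appear in parallel: Z3 || Z2 = 3.898 + j4.877 Ω.
Step 4 — Series with input arm Z1: Z_in = Z1 + (Z3 || Z2) = 79.7 + j4.877 Ω = 79.85∠3.5° Ω.

Z = 79.7 + j4.877 Ω = 79.85∠3.5° Ω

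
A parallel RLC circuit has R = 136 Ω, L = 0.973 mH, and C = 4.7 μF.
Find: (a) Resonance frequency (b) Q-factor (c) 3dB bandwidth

Step 1 — Resonance: ω₀ = 1/√(LC) = 1/√(0.000973·4.7e-06) = 1.479e+04 rad/s.
Step 2 — f₀ = ω₀/(2π) = 2354 Hz.
Step 3 — Parallel Q: Q = R/(ω₀L) = 136/(1.479e+04·0.000973) = 9.452.
Step 4 — Bandwidth: Δω = ω₀/Q = 1564 rad/s; BW = Δω/(2π) = 249 Hz.

(a) f₀ = 2354 Hz  (b) Q = 9.452  (c) BW = 249 Hz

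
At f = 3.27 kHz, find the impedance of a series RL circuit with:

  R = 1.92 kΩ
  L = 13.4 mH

Step 1 — Angular frequency: ω = 2π·f = 2π·3270 = 2.055e+04 rad/s.
Step 2 — Component impedances:
  R: Z = R = 1920 Ω
  L: Z = jωL = j·2.055e+04·0.0134 = 0 + j275.3 Ω
Step 3 — Series combination: Z_total = R + L = 1920 + j275.3 Ω = 1940∠8.2° Ω.

Z = 1920 + j275.3 Ω = 1940∠8.2° Ω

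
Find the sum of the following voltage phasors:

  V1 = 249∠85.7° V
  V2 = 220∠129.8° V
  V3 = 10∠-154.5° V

Step 1 — Convert each phasor to rectangular form:
  V1 = 249·(cos(85.7°) + j·sin(85.7°)) = 18.67 + j248.3 V
  V2 = 220·(cos(129.8°) + j·sin(129.8°)) = -140.8 + j169 V
  V3 = 10·(cos(-154.5°) + j·sin(-154.5°)) = -9.026 - j4.305 V
Step 2 — Sum components: V_total = -131.2 + j413 V.
Step 3 — Convert to polar: |V_total| = 433.3 V, ∠V_total = 107.6°.

V_total = 433.3∠107.6° V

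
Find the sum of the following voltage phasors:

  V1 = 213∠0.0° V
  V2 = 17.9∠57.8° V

Step 1 — Convert each phasor to rectangular form:
  V1 = 213·(cos(0.0°) + j·sin(0.0°)) = 213 V
  V2 = 17.9·(cos(57.8°) + j·sin(57.8°)) = 9.538 + j15.15 V
Step 2 — Sum components: V_total = 222.5 + j15.15 V.
Step 3 — Convert to polar: |V_total| = 223.1 V, ∠V_total = 3.9°.

V_total = 223.1∠3.9° V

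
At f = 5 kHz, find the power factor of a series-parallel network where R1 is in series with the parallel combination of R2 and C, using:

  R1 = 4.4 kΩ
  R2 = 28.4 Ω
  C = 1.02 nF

Step 1 — Angular frequency: ω = 2π·f = 2π·5000 = 3.142e+04 rad/s.
Step 2 — Component impedances:
  R1: Z = R = 4400 Ω
  R2: Z = R = 28.4 Ω
  C: Z = 1/(jωC) = -j/(ω·C) = 0 - j3.121e+04 Ω
Step 3 — Parallel branch: R2 || C = 1/(1/R2 + 1/C) = 28.4 - j0.02585 Ω.
Step 4 — Series with R1: Z_total = R1 + (R2 || C) = 4428 - j0.02585 Ω = 4428∠-0.0° Ω.
Step 5 — Power factor: PF = cos(φ) = Re(Z)/|Z| = 4428/4428 = 1.
Step 6 — Type: Im(Z) = -0.02585 ⇒ leading (phase φ = -0.0°).

PF = 1 (leading, φ = -0.0°)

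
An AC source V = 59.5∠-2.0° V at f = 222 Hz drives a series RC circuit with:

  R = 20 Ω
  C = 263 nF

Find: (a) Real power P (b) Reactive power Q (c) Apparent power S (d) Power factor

Step 1 — Angular frequency: ω = 2π·f = 2π·222 = 1395 rad/s.
Step 2 — Component impedances:
  R: Z = R = 20 Ω
  C: Z = 1/(jωC) = -j/(ω·C) = 0 - j2726 Ω
Step 3 — Series combination: Z_total = R + C = 20 - j2726 Ω = 2726∠-89.6° Ω.
Step 4 — Source phasor: V = 59.5∠-2.0° V = 59.46 - j2.077 V.
Step 5 — Current: I = V / Z = 0.0009218 + j0.02181 A = 0.02183∠87.6° A.
Step 6 — Complex power: S = V·I* = 0.009528 - j1.299 VA.
Step 7 — Real power: P = Re(S) = 0.009528 W.
Step 8 — Reactive power: Q = Im(S) = -1.299 VAR.
Step 9 — Apparent power: |S| = 1.299 VA.
Step 10 — Power factor: PF = P/|S| = 0.007337 (leading).

(a) P = 0.009528 W  (b) Q = -1.299 VAR  (c) S = 1.299 VA  (d) PF = 0.007337 (leading)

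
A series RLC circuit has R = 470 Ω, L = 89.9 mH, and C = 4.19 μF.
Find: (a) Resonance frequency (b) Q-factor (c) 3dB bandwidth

Step 1 — Resonance condition Im(Z)=0 gives ω₀ = 1/√(LC).
Step 2 — ω₀ = 1/√(0.0899·4.19e-06) = 1629 rad/s.
Step 3 — f₀ = ω₀/(2π) = 259.3 Hz.
Step 4 — Series Q: Q = ω₀L/R = 1629·0.0899/470 = 0.3117.
Step 5 — 3dB bandwidth: Δω = ω₀/Q = 5228 rad/s; BW = Δω/(2π) = 832.1 Hz.

(a) f₀ = 259.3 Hz  (b) Q = 0.3117  (c) BW = 832.1 Hz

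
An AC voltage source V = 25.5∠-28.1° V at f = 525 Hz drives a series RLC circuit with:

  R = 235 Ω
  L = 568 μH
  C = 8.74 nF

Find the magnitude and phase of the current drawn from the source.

Step 1 — Angular frequency: ω = 2π·f = 2π·525 = 3299 rad/s.
Step 2 — Component impedances:
  R: Z = R = 235 Ω
  L: Z = jωL = j·3299·0.000568 = 0 + j1.874 Ω
  C: Z = 1/(jωC) = -j/(ω·C) = 0 - j3.469e+04 Ω
Step 3 — Series combination: Z_total = R + L + C = 235 - j3.468e+04 Ω = 3.468e+04∠-89.6° Ω.
Step 4 — Source phasor: V = 25.5∠-28.1° V = 22.49 - j12.01 V.
Step 5 — Ohm's law: I = V / Z_total = (22.49 - j12.01) / (235 - j3.468e+04) = 0.0003507 + j0.0006462 A.
Step 6 — Convert to polar: |I| = 0.0007352 A, ∠I = 61.5°.

I = 0.0007352∠61.5° A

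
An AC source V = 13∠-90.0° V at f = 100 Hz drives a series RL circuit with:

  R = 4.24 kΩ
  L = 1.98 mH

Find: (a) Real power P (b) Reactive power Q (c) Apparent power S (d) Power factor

Step 1 — Angular frequency: ω = 2π·f = 2π·100 = 628.3 rad/s.
Step 2 — Component impedances:
  R: Z = R = 4240 Ω
  L: Z = jωL = j·628.3·0.00198 = 0 + j1.244 Ω
Step 3 — Series combination: Z_total = R + L = 4240 + j1.244 Ω = 4240∠0.0° Ω.
Step 4 — Source phasor: V = 13∠-90.0° V = 0 - j13 V.
Step 5 — Current: I = V / Z = -8.996e-07 - j0.003066 A = 0.003066∠-90.0° A.
Step 6 — Complex power: S = V·I* = 0.03986 + j1.169e-05 VA.
Step 7 — Real power: P = Re(S) = 0.03986 W.
Step 8 — Reactive power: Q = Im(S) = 1.169e-05 VAR.
Step 9 — Apparent power: |S| = 0.03986 VA.
Step 10 — Power factor: PF = P/|S| = 1 (lagging).

(a) P = 0.03986 W  (b) Q = 1.169e-05 VAR  (c) S = 0.03986 VA  (d) PF = 1 (lagging)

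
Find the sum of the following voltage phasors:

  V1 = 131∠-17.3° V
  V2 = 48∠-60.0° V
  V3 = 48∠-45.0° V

Step 1 — Convert each phasor to rectangular form:
  V1 = 131·(cos(-17.3°) + j·sin(-17.3°)) = 125.1 - j38.96 V
  V2 = 48·(cos(-60.0°) + j·sin(-60.0°)) = 24 - j41.57 V
  V3 = 48·(cos(-45.0°) + j·sin(-45.0°)) = 33.94 - j33.94 V
Step 2 — Sum components: V_total = 183 - j114.5 V.
Step 3 — Convert to polar: |V_total| = 215.9 V, ∠V_total = -32.0°.

V_total = 215.9∠-32.0° V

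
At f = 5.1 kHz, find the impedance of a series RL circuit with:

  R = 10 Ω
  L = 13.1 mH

Step 1 — Angular frequency: ω = 2π·f = 2π·5100 = 3.204e+04 rad/s.
Step 2 — Component impedances:
  R: Z = R = 10 Ω
  L: Z = jωL = j·3.204e+04·0.0131 = 0 + j419.8 Ω
Step 3 — Series combination: Z_total = R + L = 10 + j419.8 Ω = 419.9∠88.6° Ω.

Z = 10 + j419.8 Ω = 419.9∠88.6° Ω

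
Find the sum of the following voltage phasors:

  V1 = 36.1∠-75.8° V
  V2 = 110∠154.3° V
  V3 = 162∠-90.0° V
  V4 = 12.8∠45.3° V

Step 1 — Convert each phasor to rectangular form:
  V1 = 36.1·(cos(-75.8°) + j·sin(-75.8°)) = 8.856 - j35 V
  V2 = 110·(cos(154.3°) + j·sin(154.3°)) = -99.12 + j47.7 V
  V3 = 162·(cos(-90.0°) + j·sin(-90.0°)) = 0 - j162 V
  V4 = 12.8·(cos(45.3°) + j·sin(45.3°)) = 9.003 + j9.098 V
Step 2 — Sum components: V_total = -81.26 - j140.2 V.
Step 3 — Convert to polar: |V_total| = 162 V, ∠V_total = -120.1°.

V_total = 162∠-120.1° V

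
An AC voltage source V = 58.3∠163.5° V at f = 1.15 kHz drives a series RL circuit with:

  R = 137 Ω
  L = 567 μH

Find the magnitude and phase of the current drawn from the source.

Step 1 — Angular frequency: ω = 2π·f = 2π·1150 = 7226 rad/s.
Step 2 — Component impedances:
  R: Z = R = 137 Ω
  L: Z = jωL = j·7226·0.000567 = 0 + j4.097 Ω
Step 3 — Series combination: Z_total = R + L = 137 + j4.097 Ω = 137.1∠1.7° Ω.
Step 4 — Source phasor: V = 58.3∠163.5° V = -55.9 + j16.56 V.
Step 5 — Ohm's law: I = V / Z_total = (-55.9 + j16.56) / (137 + j4.097) = -0.404 + j0.1329 A.
Step 6 — Convert to polar: |I| = 0.4254 A, ∠I = 161.8°.

I = 0.4254∠161.8° A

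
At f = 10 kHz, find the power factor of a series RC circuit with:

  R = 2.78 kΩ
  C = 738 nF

Step 1 — Angular frequency: ω = 2π·f = 2π·1e+04 = 6.283e+04 rad/s.
Step 2 — Component impedances:
  R: Z = R = 2780 Ω
  C: Z = 1/(jωC) = -j/(ω·C) = 0 - j21.57 Ω
Step 3 — Series combination: Z_total = R + C = 2780 - j21.57 Ω = 2780∠-0.4° Ω.
Step 4 — Power factor: PF = cos(φ) = Re(Z)/|Z| = 2780/2780 = 1.
Step 5 — Type: Im(Z) = -21.57 ⇒ leading (phase φ = -0.4°).

PF = 1 (leading, φ = -0.4°)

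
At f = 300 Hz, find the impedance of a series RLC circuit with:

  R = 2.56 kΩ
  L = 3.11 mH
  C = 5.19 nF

Step 1 — Angular frequency: ω = 2π·f = 2π·300 = 1885 rad/s.
Step 2 — Component impedances:
  R: Z = R = 2560 Ω
  L: Z = jωL = j·1885·0.00311 = 0 + j5.862 Ω
  C: Z = 1/(jωC) = -j/(ω·C) = 0 - j1.022e+05 Ω
Step 3 — Series combination: Z_total = R + L + C = 2560 - j1.022e+05 Ω = 1.022e+05∠-88.6° Ω.

Z = 2560 - j1.022e+05 Ω = 1.022e+05∠-88.6° Ω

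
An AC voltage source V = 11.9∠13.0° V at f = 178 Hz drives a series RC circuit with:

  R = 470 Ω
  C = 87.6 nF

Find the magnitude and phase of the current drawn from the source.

Step 1 — Angular frequency: ω = 2π·f = 2π·178 = 1118 rad/s.
Step 2 — Component impedances:
  R: Z = R = 470 Ω
  C: Z = 1/(jωC) = -j/(ω·C) = 0 - j1.021e+04 Ω
Step 3 — Series combination: Z_total = R + C = 470 - j1.021e+04 Ω = 1.022e+04∠-87.4° Ω.
Step 4 — Source phasor: V = 11.9∠13.0° V = 11.6 + j2.677 V.
Step 5 — Ohm's law: I = V / Z_total = (11.6 + j2.677) / (470 - j1.021e+04) = -0.0002095 + j0.001146 A.
Step 6 — Convert to polar: |I| = 0.001165 A, ∠I = 100.4°.

I = 0.001165∠100.4° A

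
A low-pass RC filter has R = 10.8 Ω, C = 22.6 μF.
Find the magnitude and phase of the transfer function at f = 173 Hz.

Step 1 — Angular frequency: ω = 2π·173 = 1087 rad/s.
Step 2 — Transfer function: H(jω) = 1/(1 + jωRC).
Step 3 — Denominator: 1 + jωRC = 1 + j·1087·10.8·2.26e-05 = 1 + j0.2653.
Step 4 — H = 0.9342 - j0.2479.
Step 5 — Magnitude: |H| = 0.9666 (-0.3 dB); phase: φ = -14.9°.

|H| = 0.9666 (-0.3 dB), φ = -14.9°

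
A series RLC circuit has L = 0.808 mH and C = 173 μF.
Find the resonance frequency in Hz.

Step 1 — Resonance condition Im(Z)=0 gives ω₀ = 1/√(LC).
Step 2 — ω₀ = 1/√(0.000808·0.000173) = 2675 rad/s.
Step 3 — f₀ = ω₀/(2π) = 425.7 Hz.

f₀ = 425.7 Hz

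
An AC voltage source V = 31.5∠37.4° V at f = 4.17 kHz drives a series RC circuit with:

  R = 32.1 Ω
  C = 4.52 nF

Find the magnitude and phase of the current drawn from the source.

Step 1 — Angular frequency: ω = 2π·f = 2π·4170 = 2.62e+04 rad/s.
Step 2 — Component impedances:
  R: Z = R = 32.1 Ω
  C: Z = 1/(jωC) = -j/(ω·C) = 0 - j8444 Ω
Step 3 — Series combination: Z_total = R + C = 32.1 - j8444 Ω = 8444∠-89.8° Ω.
Step 4 — Source phasor: V = 31.5∠37.4° V = 25.02 + j19.13 V.
Step 5 — Ohm's law: I = V / Z_total = (25.02 + j19.13) / (32.1 - j8444) = -0.002255 + j0.002972 A.
Step 6 — Convert to polar: |I| = 0.00373 A, ∠I = 127.2°.

I = 0.00373∠127.2° A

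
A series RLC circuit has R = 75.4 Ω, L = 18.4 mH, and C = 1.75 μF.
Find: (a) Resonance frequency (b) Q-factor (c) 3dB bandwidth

Step 1 — Resonance: ω₀ = 1/√(LC) = 1/√(0.0184·1.75e-06) = 5573 rad/s.
Step 2 — f₀ = ω₀/(2π) = 886.9 Hz.
Step 3 — Series Q: Q = ω₀L/R = 5573·0.0184/75.4 = 1.36.
Step 4 — Bandwidth: Δω = ω₀/Q = 4098 rad/s; BW = Δω/(2π) = 652.2 Hz.

(a) f₀ = 886.9 Hz  (b) Q = 1.36  (c) BW = 652.2 Hz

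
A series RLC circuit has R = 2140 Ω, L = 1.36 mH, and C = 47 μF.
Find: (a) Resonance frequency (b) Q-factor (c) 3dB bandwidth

Step 1 — Resonance: ω₀ = 1/√(LC) = 1/√(0.00136·4.7e-05) = 3955 rad/s.
Step 2 — f₀ = ω₀/(2π) = 629.5 Hz.
Step 3 — Series Q: Q = ω₀L/R = 3955·0.00136/2140 = 0.002514.
Step 4 — Bandwidth: Δω = ω₀/Q = 1.574e+06 rad/s; BW = Δω/(2π) = 2.504e+05 Hz.

(a) f₀ = 629.5 Hz  (b) Q = 0.002514  (c) BW = 2.504e+05 Hz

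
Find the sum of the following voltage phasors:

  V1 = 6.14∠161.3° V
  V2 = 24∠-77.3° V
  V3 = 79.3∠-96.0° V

Step 1 — Convert each phasor to rectangular form:
  V1 = 6.14·(cos(161.3°) + j·sin(161.3°)) = -5.816 + j1.969 V
  V2 = 24·(cos(-77.3°) + j·sin(-77.3°)) = 5.276 - j23.41 V
  V3 = 79.3·(cos(-96.0°) + j·sin(-96.0°)) = -8.289 - j78.87 V
Step 2 — Sum components: V_total = -8.829 - j100.3 V.
Step 3 — Convert to polar: |V_total| = 100.7 V, ∠V_total = -95.0°.

V_total = 100.7∠-95.0° V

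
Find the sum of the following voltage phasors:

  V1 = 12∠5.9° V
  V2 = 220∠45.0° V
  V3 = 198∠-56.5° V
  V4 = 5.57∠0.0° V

Step 1 — Convert each phasor to rectangular form:
  V1 = 12·(cos(5.9°) + j·sin(5.9°)) = 11.94 + j1.234 V
  V2 = 220·(cos(45.0°) + j·sin(45.0°)) = 155.6 + j155.6 V
  V3 = 198·(cos(-56.5°) + j·sin(-56.5°)) = 109.3 - j165.1 V
  V4 = 5.57·(cos(0.0°) + j·sin(0.0°)) = 5.57 V
Step 2 — Sum components: V_total = 282.4 - j8.312 V.
Step 3 — Convert to polar: |V_total| = 282.5 V, ∠V_total = -1.7°.

V_total = 282.5∠-1.7° V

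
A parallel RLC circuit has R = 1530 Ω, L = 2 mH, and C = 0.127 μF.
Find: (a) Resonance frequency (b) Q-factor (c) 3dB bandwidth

Step 1 — Resonance: ω₀ = 1/√(LC) = 1/√(0.002·1.27e-07) = 6.275e+04 rad/s.
Step 2 — f₀ = ω₀/(2π) = 9986 Hz.
Step 3 — Parallel Q: Q = R/(ω₀L) = 1530/(6.275e+04·0.002) = 12.19.
Step 4 — Bandwidth: Δω = ω₀/Q = 5146 rad/s; BW = Δω/(2π) = 819.1 Hz.

(a) f₀ = 9986 Hz  (b) Q = 12.19  (c) BW = 819.1 Hz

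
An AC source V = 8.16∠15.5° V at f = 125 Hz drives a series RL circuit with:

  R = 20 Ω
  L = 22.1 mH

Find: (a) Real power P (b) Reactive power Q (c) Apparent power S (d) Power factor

Step 1 — Angular frequency: ω = 2π·f = 2π·125 = 785.4 rad/s.
Step 2 — Component impedances:
  R: Z = R = 20 Ω
  L: Z = jωL = j·785.4·0.0221 = 0 + j17.36 Ω
Step 3 — Series combination: Z_total = R + L = 20 + j17.36 Ω = 26.48∠41.0° Ω.
Step 4 — Source phasor: V = 8.16∠15.5° V = 7.863 + j2.181 V.
Step 5 — Current: I = V / Z = 0.2782 - j0.1324 A = 0.3081∠-25.5° A.
Step 6 — Complex power: S = V·I* = 1.899 + j1.648 VA.
Step 7 — Real power: P = Re(S) = 1.899 W.
Step 8 — Reactive power: Q = Im(S) = 1.648 VAR.
Step 9 — Apparent power: |S| = 2.514 VA.
Step 10 — Power factor: PF = P/|S| = 0.7552 (lagging).

(a) P = 1.899 W  (b) Q = 1.648 VAR  (c) S = 2.514 VA  (d) PF = 0.7552 (lagging)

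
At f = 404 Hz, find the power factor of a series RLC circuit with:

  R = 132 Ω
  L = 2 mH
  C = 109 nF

Step 1 — Angular frequency: ω = 2π·f = 2π·404 = 2538 rad/s.
Step 2 — Component impedances:
  R: Z = R = 132 Ω
  L: Z = jωL = j·2538·0.002 = 0 + j5.077 Ω
  C: Z = 1/(jωC) = -j/(ω·C) = 0 - j3614 Ω
Step 3 — Series combination: Z_total = R + L + C = 132 - j3609 Ω = 3612∠-87.9° Ω.
Step 4 — Power factor: PF = cos(φ) = Re(Z)/|Z| = 132/3611.5 = 0.03655.
Step 5 — Type: Im(Z) = -3609 ⇒ leading (phase φ = -87.9°).

PF = 0.03655 (leading, φ = -87.9°)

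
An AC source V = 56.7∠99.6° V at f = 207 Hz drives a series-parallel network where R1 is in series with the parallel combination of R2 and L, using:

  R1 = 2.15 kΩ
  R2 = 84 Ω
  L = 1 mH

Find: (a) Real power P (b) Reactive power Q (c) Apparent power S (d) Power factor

Step 1 — Angular frequency: ω = 2π·f = 2π·207 = 1301 rad/s.
Step 2 — Component impedances:
  R1: Z = R = 2150 Ω
  R2: Z = R = 84 Ω
  L: Z = jωL = j·1301·0.001 = 0 + j1.301 Ω
Step 3 — Parallel branch: R2 || L = 1/(1/R2 + 1/L) = 0.02013 + j1.3 Ω.
Step 4 — Series with R1: Z_total = R1 + (R2 || L) = 2150 + j1.3 Ω = 2150∠0.0° Ω.
Step 5 — Source phasor: V = 56.7∠99.6° V = -9.456 + j55.91 V.
Step 6 — Current: I = V / Z = -0.004382 + j0.02601 A = 0.02637∠99.6° A.
Step 7 — Complex power: S = V·I* = 1.495 + j0.0009043 VA.
Step 8 — Real power: P = Re(S) = 1.495 W.
Step 9 — Reactive power: Q = Im(S) = 0.0009043 VAR.
Step 10 — Apparent power: |S| = 1.495 VA.
Step 11 — Power factor: PF = P/|S| = 1 (lagging).

(a) P = 1.495 W  (b) Q = 0.0009043 VAR  (c) S = 1.495 VA  (d) PF = 1 (lagging)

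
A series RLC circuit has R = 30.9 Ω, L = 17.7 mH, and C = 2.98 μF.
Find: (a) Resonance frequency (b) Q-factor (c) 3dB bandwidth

Step 1 — Resonance: ω₀ = 1/√(LC) = 1/√(0.0177·2.98e-06) = 4354 rad/s.
Step 2 — f₀ = ω₀/(2π) = 693 Hz.
Step 3 — Series Q: Q = ω₀L/R = 4354·0.0177/30.9 = 2.494.
Step 4 — Bandwidth: Δω = ω₀/Q = 1746 rad/s; BW = Δω/(2π) = 277.8 Hz.

(a) f₀ = 693 Hz  (b) Q = 2.494  (c) BW = 277.8 Hz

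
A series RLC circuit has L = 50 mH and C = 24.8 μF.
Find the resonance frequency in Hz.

Step 1 — Resonance condition Im(Z)=0 gives ω₀ = 1/√(LC).
Step 2 — ω₀ = 1/√(0.05·2.48e-05) = 898 rad/s.
Step 3 — f₀ = ω₀/(2π) = 142.9 Hz.

f₀ = 142.9 Hz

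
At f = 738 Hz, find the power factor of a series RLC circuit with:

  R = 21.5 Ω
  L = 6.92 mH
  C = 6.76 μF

Step 1 — Angular frequency: ω = 2π·f = 2π·738 = 4637 rad/s.
Step 2 — Component impedances:
  R: Z = R = 21.5 Ω
  L: Z = jωL = j·4637·0.00692 = 0 + j32.09 Ω
  C: Z = 1/(jωC) = -j/(ω·C) = 0 - j31.9 Ω
Step 3 — Series combination: Z_total = R + L + C = 21.5 + j0.186 Ω = 21.5∠0.5° Ω.
Step 4 — Power factor: PF = cos(φ) = Re(Z)/|Z| = 21.5/21.5 = 1.
Step 5 — Type: Im(Z) = 0.186 ⇒ lagging (phase φ = 0.5°).

PF = 1 (lagging, φ = 0.5°)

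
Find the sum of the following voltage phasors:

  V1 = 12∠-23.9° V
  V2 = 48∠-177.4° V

Step 1 — Convert each phasor to rectangular form:
  V1 = 12·(cos(-23.9°) + j·sin(-23.9°)) = 10.97 - j4.862 V
  V2 = 48·(cos(-177.4°) + j·sin(-177.4°)) = -47.95 - j2.177 V
Step 2 — Sum components: V_total = -36.98 - j7.039 V.
Step 3 — Convert to polar: |V_total| = 37.64 V, ∠V_total = -169.2°.

V_total = 37.64∠-169.2° V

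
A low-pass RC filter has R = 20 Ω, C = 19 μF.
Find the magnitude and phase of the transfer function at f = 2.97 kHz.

Step 1 — Angular frequency: ω = 2π·2970 = 1.866e+04 rad/s.
Step 2 — Transfer function: H(jω) = 1/(1 + jωRC).
Step 3 — Denominator: 1 + jωRC = 1 + j·1.866e+04·20·1.9e-05 = 1 + j7.091.
Step 4 — H = 0.0195 - j0.1383.
Step 5 — Magnitude: |H| = 0.1396 (-17.1 dB); phase: φ = -82.0°.

|H| = 0.1396 (-17.1 dB), φ = -82.0°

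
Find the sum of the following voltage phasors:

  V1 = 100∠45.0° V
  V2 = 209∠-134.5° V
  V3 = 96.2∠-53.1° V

Step 1 — Convert each phasor to rectangular form:
  V1 = 100·(cos(45.0°) + j·sin(45.0°)) = 70.71 + j70.71 V
  V2 = 209·(cos(-134.5°) + j·sin(-134.5°)) = -146.5 - j149.1 V
  V3 = 96.2·(cos(-53.1°) + j·sin(-53.1°)) = 57.76 - j76.93 V
Step 2 — Sum components: V_total = -18.02 - j155.3 V.
Step 3 — Convert to polar: |V_total| = 156.3 V, ∠V_total = -96.6°.

V_total = 156.3∠-96.6° V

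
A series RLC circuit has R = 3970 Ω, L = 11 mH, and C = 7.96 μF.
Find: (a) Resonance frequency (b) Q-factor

Step 1 — Resonance condition Im(Z)=0 gives ω₀ = 1/√(LC).
Step 2 — ω₀ = 1/√(0.011·7.96e-06) = 3379 rad/s.
Step 3 — f₀ = ω₀/(2π) = 537.9 Hz.
Step 4 — Series Q: Q = ω₀L/R = 3379·0.011/3970 = 0.009364.

(a) f₀ = 537.9 Hz  (b) Q = 0.009364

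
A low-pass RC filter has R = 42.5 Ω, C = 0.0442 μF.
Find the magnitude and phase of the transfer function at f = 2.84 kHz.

Step 1 — Angular frequency: ω = 2π·2840 = 1.784e+04 rad/s.
Step 2 — Transfer function: H(jω) = 1/(1 + jωRC).
Step 3 — Denominator: 1 + jωRC = 1 + j·1.784e+04·42.5·4.42e-08 = 1 + j0.03352.
Step 4 — H = 0.9989 - j0.03348.
Step 5 — Magnitude: |H| = 0.9994 (-0.0 dB); phase: φ = -1.9°.

|H| = 0.9994 (-0.0 dB), φ = -1.9°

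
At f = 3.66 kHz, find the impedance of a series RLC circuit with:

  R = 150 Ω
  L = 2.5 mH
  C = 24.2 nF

Step 1 — Angular frequency: ω = 2π·f = 2π·3660 = 2.3e+04 rad/s.
Step 2 — Component impedances:
  R: Z = R = 150 Ω
  L: Z = jωL = j·2.3e+04·0.0025 = 0 + j57.49 Ω
  C: Z = 1/(jωC) = -j/(ω·C) = 0 - j1797 Ω
Step 3 — Series combination: Z_total = R + L + C = 150 - j1739 Ω = 1746∠-85.1° Ω.

Z = 150 - j1739 Ω = 1746∠-85.1° Ω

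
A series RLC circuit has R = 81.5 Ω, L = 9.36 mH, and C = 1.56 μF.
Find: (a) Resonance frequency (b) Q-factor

Step 1 — Resonance condition Im(Z)=0 gives ω₀ = 1/√(LC).
Step 2 — ω₀ = 1/√(0.00936·1.56e-06) = 8276 rad/s.
Step 3 — f₀ = ω₀/(2π) = 1317 Hz.
Step 4 — Series Q: Q = ω₀L/R = 8276·0.00936/81.5 = 0.9504.

(a) f₀ = 1317 Hz  (b) Q = 0.9504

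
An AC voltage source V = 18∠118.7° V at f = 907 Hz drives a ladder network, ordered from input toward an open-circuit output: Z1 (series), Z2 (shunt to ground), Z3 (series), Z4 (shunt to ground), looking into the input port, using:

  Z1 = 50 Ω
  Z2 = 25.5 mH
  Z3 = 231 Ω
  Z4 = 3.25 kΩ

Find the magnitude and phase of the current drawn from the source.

Step 1 — Angular frequency: ω = 2π·f = 2π·907 = 5699 rad/s.
Step 2 — Component impedances:
  Z1: Z = R = 50 Ω
  Z2: Z = jωL = j·5699·0.0255 = 0 + j145.3 Ω
  Z3: Z = R = 231 Ω
  Z4: Z = R = 3250 Ω
Step 3 — Ladder network (open output): work backward from the far end, alternating series and parallel combinations. Z_in = 56.06 + j145.1 Ω = 155.5∠68.9° Ω.
Step 4 — Source phasor: V = 18∠118.7° V = -8.644 + j15.79 V.
Step 5 — Ohm's law: I = V / Z_total = (-8.644 + j15.79) / (56.06 + j145.1) = 0.07466 + j0.08844 A.
Step 6 — Convert to polar: |I| = 0.1157 A, ∠I = 49.8°.

I = 0.1157∠49.8° A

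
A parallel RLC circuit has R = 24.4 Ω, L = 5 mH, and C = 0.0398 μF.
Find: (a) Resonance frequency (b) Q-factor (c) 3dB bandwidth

Step 1 — Resonance: ω₀ = 1/√(LC) = 1/√(0.005·3.98e-08) = 7.089e+04 rad/s.
Step 2 — f₀ = ω₀/(2π) = 1.128e+04 Hz.
Step 3 — Parallel Q: Q = R/(ω₀L) = 24.4/(7.089e+04·0.005) = 0.06884.
Step 4 — Bandwidth: Δω = ω₀/Q = 1.03e+06 rad/s; BW = Δω/(2π) = 1.639e+05 Hz.

(a) f₀ = 1.128e+04 Hz  (b) Q = 0.06884  (c) BW = 1.639e+05 Hz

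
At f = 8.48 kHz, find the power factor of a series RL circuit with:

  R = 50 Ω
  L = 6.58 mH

Step 1 — Angular frequency: ω = 2π·f = 2π·8480 = 5.328e+04 rad/s.
Step 2 — Component impedances:
  R: Z = R = 50 Ω
  L: Z = jωL = j·5.328e+04·0.00658 = 0 + j350.6 Ω
Step 3 — Series combination: Z_total = R + L = 50 + j350.6 Ω = 354.1∠81.9° Ω.
Step 4 — Power factor: PF = cos(φ) = Re(Z)/|Z| = 50/354.1 = 0.1412.
Step 5 — Type: Im(Z) = 350.6 ⇒ lagging (phase φ = 81.9°).

PF = 0.1412 (lagging, φ = 81.9°)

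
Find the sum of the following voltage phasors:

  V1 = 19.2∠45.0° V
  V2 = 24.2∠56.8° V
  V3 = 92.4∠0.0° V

Step 1 — Convert each phasor to rectangular form:
  V1 = 19.2·(cos(45.0°) + j·sin(45.0°)) = 13.58 + j13.58 V
  V2 = 24.2·(cos(56.8°) + j·sin(56.8°)) = 13.25 + j20.25 V
  V3 = 92.4·(cos(0.0°) + j·sin(0.0°)) = 92.4 V
Step 2 — Sum components: V_total = 119.2 + j33.83 V.
Step 3 — Convert to polar: |V_total| = 123.9 V, ∠V_total = 15.8°.

V_total = 123.9∠15.8° V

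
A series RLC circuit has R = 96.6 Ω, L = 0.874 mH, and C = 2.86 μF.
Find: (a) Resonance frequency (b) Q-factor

Step 1 — Resonance condition Im(Z)=0 gives ω₀ = 1/√(LC).
Step 2 — ω₀ = 1/√(0.000874·2.86e-06) = 2e+04 rad/s.
Step 3 — f₀ = ω₀/(2π) = 3183 Hz.
Step 4 — Series Q: Q = ω₀L/R = 2e+04·0.000874/96.6 = 0.181.

(a) f₀ = 3183 Hz  (b) Q = 0.181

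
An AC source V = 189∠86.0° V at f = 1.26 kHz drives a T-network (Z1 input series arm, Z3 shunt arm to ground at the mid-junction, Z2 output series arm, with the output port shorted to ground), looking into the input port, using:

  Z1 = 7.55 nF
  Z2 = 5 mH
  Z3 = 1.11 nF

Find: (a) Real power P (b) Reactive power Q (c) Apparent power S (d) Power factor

Step 1 — Angular frequency: ω = 2π·f = 2π·1260 = 7917 rad/s.
Step 2 — Component impedances:
  Z1: Z = 1/(jωC) = -j/(ω·C) = 0 - j1.673e+04 Ω
  Z2: Z = jωL = j·7917·0.005 = 0 + j39.58 Ω
  Z3: Z = 1/(jωC) = -j/(ω·C) = 0 - j1.138e+05 Ω
Step 3 — With the output port shorted to ground, the output series arm Z2 runs from the junction to ground; the shunt arm Z3 also runs from the junction to ground. They appear in parallel: Z3 || Z2 = 0 + j39.6 Ω.
Step 4 — Series with input arm Z1: Z_in = Z1 + (Z3 || Z2) = 0 - j1.669e+04 Ω = 1.669e+04∠-90.0° Ω.
Step 5 — Source phasor: V = 189∠86.0° V = 13.18 + j188.5 V.
Step 6 — Current: I = V / Z = -0.0113 + j0.0007899 A = 0.01132∠176.0° A.
Step 7 — Complex power: S = V·I* = 0 - j2.14 VA.
Step 8 — Real power: P = Re(S) = 0 W.
Step 9 — Reactive power: Q = Im(S) = -2.14 VAR.
Step 10 — Apparent power: |S| = 2.14 VA.
Step 11 — Power factor: PF = P/|S| = 0 (leading).

(a) P = 0 W  (b) Q = -2.14 VAR  (c) S = 2.14 VA  (d) PF = 0 (leading)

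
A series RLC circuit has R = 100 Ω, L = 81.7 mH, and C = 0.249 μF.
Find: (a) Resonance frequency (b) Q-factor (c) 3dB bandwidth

Step 1 — Resonance condition Im(Z)=0 gives ω₀ = 1/√(LC).
Step 2 — ω₀ = 1/√(0.0817·2.49e-07) = 7011 rad/s.
Step 3 — f₀ = ω₀/(2π) = 1116 Hz.
Step 4 — Series Q: Q = ω₀L/R = 7011·0.0817/100 = 5.728.
Step 5 — 3dB bandwidth: Δω = ω₀/Q = 1224 rad/s; BW = Δω/(2π) = 194.8 Hz.

(a) f₀ = 1116 Hz  (b) Q = 5.728  (c) BW = 194.8 Hz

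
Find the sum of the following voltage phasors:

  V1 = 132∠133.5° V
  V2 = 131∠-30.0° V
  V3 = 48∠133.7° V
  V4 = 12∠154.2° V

Step 1 — Convert each phasor to rectangular form:
  V1 = 132·(cos(133.5°) + j·sin(133.5°)) = -90.86 + j95.75 V
  V2 = 131·(cos(-30.0°) + j·sin(-30.0°)) = 113.4 - j65.5 V
  V3 = 48·(cos(133.7°) + j·sin(133.7°)) = -33.16 + j34.7 V
  V4 = 12·(cos(154.2°) + j·sin(154.2°)) = -10.8 + j5.223 V
Step 2 — Sum components: V_total = -21.38 + j70.17 V.
Step 3 — Convert to polar: |V_total| = 73.36 V, ∠V_total = 106.9°.

V_total = 73.36∠106.9° V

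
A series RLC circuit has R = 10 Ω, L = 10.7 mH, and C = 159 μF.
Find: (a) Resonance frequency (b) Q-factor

Step 1 — Resonance condition Im(Z)=0 gives ω₀ = 1/√(LC).
Step 2 — ω₀ = 1/√(0.0107·0.000159) = 766.7 rad/s.
Step 3 — f₀ = ω₀/(2π) = 122 Hz.
Step 4 — Series Q: Q = ω₀L/R = 766.7·0.0107/10 = 0.8203.

(a) f₀ = 122 Hz  (b) Q = 0.8203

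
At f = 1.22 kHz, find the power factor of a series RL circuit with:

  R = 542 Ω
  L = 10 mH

Step 1 — Angular frequency: ω = 2π·f = 2π·1220 = 7665 rad/s.
Step 2 — Component impedances:
  R: Z = R = 542 Ω
  L: Z = jωL = j·7665·0.01 = 0 + j76.65 Ω
Step 3 — Series combination: Z_total = R + L = 542 + j76.65 Ω = 547.4∠8.0° Ω.
Step 4 — Power factor: PF = cos(φ) = Re(Z)/|Z| = 542/547.4 = 0.9901.
Step 5 — Type: Im(Z) = 76.65 ⇒ lagging (phase φ = 8.0°).

PF = 0.9901 (lagging, φ = 8.0°)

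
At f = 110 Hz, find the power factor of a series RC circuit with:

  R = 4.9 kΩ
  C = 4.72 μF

Step 1 — Angular frequency: ω = 2π·f = 2π·110 = 691.2 rad/s.
Step 2 — Component impedances:
  R: Z = R = 4900 Ω
  C: Z = 1/(jωC) = -j/(ω·C) = 0 - j306.5 Ω
Step 3 — Series combination: Z_total = R + C = 4900 - j306.5 Ω = 4910∠-3.6° Ω.
Step 4 — Power factor: PF = cos(φ) = Re(Z)/|Z| = 4900/4910 = 0.998.
Step 5 — Type: Im(Z) = -306.5 ⇒ leading (phase φ = -3.6°).

PF = 0.998 (leading, φ = -3.6°)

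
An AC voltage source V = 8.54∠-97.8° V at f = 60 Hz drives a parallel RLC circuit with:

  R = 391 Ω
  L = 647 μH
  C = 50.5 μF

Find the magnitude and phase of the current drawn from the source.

Step 1 — Angular frequency: ω = 2π·f = 2π·60 = 377 rad/s.
Step 2 — Component impedances:
  R: Z = R = 391 Ω
  L: Z = jωL = j·377·0.000647 = 0 + j0.2439 Ω
  C: Z = 1/(jωC) = -j/(ω·C) = 0 - j52.53 Ω
Step 3 — Parallel combination: 1/Z_total = 1/R + 1/L + 1/C; Z_total = 0.0001536 + j0.2451 Ω = 0.2451∠90.0° Ω.
Step 4 — Source phasor: V = 8.54∠-97.8° V = -1.159 - j8.461 V.
Step 5 — Ohm's law: I = V / Z_total = (-1.159 - j8.461) / (0.0001536 + j0.2451) = -34.53 + j4.708 A.
Step 6 — Convert to polar: |I| = 34.85 A, ∠I = 172.2°.

I = 34.85∠172.2° A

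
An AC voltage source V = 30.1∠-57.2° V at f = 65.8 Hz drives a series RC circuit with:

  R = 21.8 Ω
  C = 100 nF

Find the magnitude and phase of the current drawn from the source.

Step 1 — Angular frequency: ω = 2π·f = 2π·65.8 = 413.4 rad/s.
Step 2 — Component impedances:
  R: Z = R = 21.8 Ω
  C: Z = 1/(jωC) = -j/(ω·C) = 0 - j2.419e+04 Ω
Step 3 — Series combination: Z_total = R + C = 21.8 - j2.419e+04 Ω = 2.419e+04∠-89.9° Ω.
Step 4 — Source phasor: V = 30.1∠-57.2° V = 16.31 - j25.3 V.
Step 5 — Ohm's law: I = V / Z_total = (16.31 - j25.3) / (21.8 - j2.419e+04) = 0.001047 + j0.0006732 A.
Step 6 — Convert to polar: |I| = 0.001244 A, ∠I = 32.7°.

I = 0.001244∠32.7° A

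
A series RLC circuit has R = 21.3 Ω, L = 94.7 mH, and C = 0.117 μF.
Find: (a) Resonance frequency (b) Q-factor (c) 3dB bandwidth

Step 1 — Resonance: ω₀ = 1/√(LC) = 1/√(0.0947·1.17e-07) = 9500 rad/s.
Step 2 — f₀ = ω₀/(2π) = 1512 Hz.
Step 3 — Series Q: Q = ω₀L/R = 9500·0.0947/21.3 = 42.24.
Step 4 — Bandwidth: Δω = ω₀/Q = 224.9 rad/s; BW = Δω/(2π) = 35.8 Hz.

(a) f₀ = 1512 Hz  (b) Q = 42.24  (c) BW = 35.8 Hz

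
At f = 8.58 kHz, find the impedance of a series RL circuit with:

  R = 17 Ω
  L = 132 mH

Step 1 — Angular frequency: ω = 2π·f = 2π·8580 = 5.391e+04 rad/s.
Step 2 — Component impedances:
  R: Z = R = 17 Ω
  L: Z = jωL = j·5.391e+04·0.132 = 0 + j7116 Ω
Step 3 — Series combination: Z_total = R + L = 17 + j7116 Ω = 7116∠89.9° Ω.

Z = 17 + j7116 Ω = 7116∠89.9° Ω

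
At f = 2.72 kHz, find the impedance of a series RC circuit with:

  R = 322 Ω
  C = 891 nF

Step 1 — Angular frequency: ω = 2π·f = 2π·2720 = 1.709e+04 rad/s.
Step 2 — Component impedances:
  R: Z = R = 322 Ω
  C: Z = 1/(jωC) = -j/(ω·C) = 0 - j65.67 Ω
Step 3 — Series combination: Z_total = R + C = 322 - j65.67 Ω = 328.6∠-11.5° Ω.

Z = 322 - j65.67 Ω = 328.6∠-11.5° Ω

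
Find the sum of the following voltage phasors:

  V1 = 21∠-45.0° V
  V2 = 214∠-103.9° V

Step 1 — Convert each phasor to rectangular form:
  V1 = 21·(cos(-45.0°) + j·sin(-45.0°)) = 14.85 - j14.85 V
  V2 = 214·(cos(-103.9°) + j·sin(-103.9°)) = -51.41 - j207.7 V
Step 2 — Sum components: V_total = -36.56 - j222.6 V.
Step 3 — Convert to polar: |V_total| = 225.6 V, ∠V_total = -99.3°.

V_total = 225.6∠-99.3° V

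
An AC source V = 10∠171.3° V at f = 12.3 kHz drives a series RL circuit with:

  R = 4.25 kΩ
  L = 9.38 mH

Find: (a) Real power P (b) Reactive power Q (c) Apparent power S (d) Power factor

Step 1 — Angular frequency: ω = 2π·f = 2π·1.23e+04 = 7.728e+04 rad/s.
Step 2 — Component impedances:
  R: Z = R = 4250 Ω
  L: Z = jωL = j·7.728e+04·0.00938 = 0 + j724.9 Ω
Step 3 — Series combination: Z_total = R + L = 4250 + j724.9 Ω = 4311∠9.7° Ω.
Step 4 — Source phasor: V = 10∠171.3° V = -9.885 + j1.513 V.
Step 5 — Current: I = V / Z = -0.002201 + j0.0007314 A = 0.002319∠161.6° A.
Step 6 — Complex power: S = V·I* = 0.02286 + j0.0039 VA.
Step 7 — Real power: P = Re(S) = 0.02286 W.
Step 8 — Reactive power: Q = Im(S) = 0.0039 VAR.
Step 9 — Apparent power: |S| = 0.02319 VA.
Step 10 — Power factor: PF = P/|S| = 0.9858 (lagging).

(a) P = 0.02286 W  (b) Q = 0.0039 VAR  (c) S = 0.02319 VA  (d) PF = 0.9858 (lagging)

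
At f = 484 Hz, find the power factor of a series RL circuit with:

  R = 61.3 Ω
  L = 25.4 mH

Step 1 — Angular frequency: ω = 2π·f = 2π·484 = 3041 rad/s.
Step 2 — Component impedances:
  R: Z = R = 61.3 Ω
  L: Z = jωL = j·3041·0.0254 = 0 + j77.24 Ω
Step 3 — Series combination: Z_total = R + L = 61.3 + j77.24 Ω = 98.61∠51.6° Ω.
Step 4 — Power factor: PF = cos(φ) = Re(Z)/|Z| = 61.3/98.61 = 0.6216.
Step 5 — Type: Im(Z) = 77.24 ⇒ lagging (phase φ = 51.6°).

PF = 0.6216 (lagging, φ = 51.6°)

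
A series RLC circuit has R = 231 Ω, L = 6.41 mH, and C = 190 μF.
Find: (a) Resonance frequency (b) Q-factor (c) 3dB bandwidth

Step 1 — Resonance condition Im(Z)=0 gives ω₀ = 1/√(LC).
Step 2 — ω₀ = 1/√(0.00641·0.00019) = 906.1 rad/s.
Step 3 — f₀ = ω₀/(2π) = 144.2 Hz.
Step 4 — Series Q: Q = ω₀L/R = 906.1·0.00641/231 = 0.02514.
Step 5 — 3dB bandwidth: Δω = ω₀/Q = 3.604e+04 rad/s; BW = Δω/(2π) = 5736 Hz.

(a) f₀ = 144.2 Hz  (b) Q = 0.02514  (c) BW = 5736 Hz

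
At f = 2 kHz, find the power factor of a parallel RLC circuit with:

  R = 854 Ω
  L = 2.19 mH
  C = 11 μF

Step 1 — Angular frequency: ω = 2π·f = 2π·2000 = 1.257e+04 rad/s.
Step 2 — Component impedances:
  R: Z = R = 854 Ω
  L: Z = jωL = j·1.257e+04·0.00219 = 0 + j27.52 Ω
  C: Z = 1/(jωC) = -j/(ω·C) = 0 - j7.234 Ω
Step 3 — Parallel combination: 1/Z_total = 1/R + 1/L + 1/C; Z_total = 0.1128 - j9.813 Ω = 9.814∠-89.3° Ω.
Step 4 — Power factor: PF = cos(φ) = Re(Z)/|Z| = 0.1128/9.814 = 0.01149.
Step 5 — Type: Im(Z) = -9.813 ⇒ leading (phase φ = -89.3°).

PF = 0.01149 (leading, φ = -89.3°)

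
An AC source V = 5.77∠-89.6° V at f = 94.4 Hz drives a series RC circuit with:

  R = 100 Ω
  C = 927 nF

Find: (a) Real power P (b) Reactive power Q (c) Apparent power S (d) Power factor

Step 1 — Angular frequency: ω = 2π·f = 2π·94.4 = 593.1 rad/s.
Step 2 — Component impedances:
  R: Z = R = 100 Ω
  C: Z = 1/(jωC) = -j/(ω·C) = 0 - j1819 Ω
Step 3 — Series combination: Z_total = R + C = 100 - j1819 Ω = 1821∠-86.9° Ω.
Step 4 — Source phasor: V = 5.77∠-89.6° V = 0.04028 - j5.77 V.
Step 5 — Current: I = V / Z = 0.003164 - j0.0001518 A = 0.003168∠-2.7° A.
Step 6 — Complex power: S = V·I* = 0.001003 - j0.01825 VA.
Step 7 — Real power: P = Re(S) = 0.001003 W.
Step 8 — Reactive power: Q = Im(S) = -0.01825 VAR.
Step 9 — Apparent power: |S| = 0.01828 VA.
Step 10 — Power factor: PF = P/|S| = 0.0549 (leading).

(a) P = 0.001003 W  (b) Q = -0.01825 VAR  (c) S = 0.01828 VA  (d) PF = 0.0549 (leading)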